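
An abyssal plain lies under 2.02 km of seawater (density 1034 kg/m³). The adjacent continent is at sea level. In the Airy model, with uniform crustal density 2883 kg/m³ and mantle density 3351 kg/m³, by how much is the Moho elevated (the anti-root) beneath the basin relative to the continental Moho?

7.98 km

For local isostatic compensation: replacing crust with seawater at the top is compensated by replacing crust with mantle at the base: d (ρ_c − ρ_w) = a (ρ_m − ρ_c).
a = d (ρ_c − ρ_w)/(ρ_m − ρ_c) = 2.02 km × 1849/468 = 7.98 km.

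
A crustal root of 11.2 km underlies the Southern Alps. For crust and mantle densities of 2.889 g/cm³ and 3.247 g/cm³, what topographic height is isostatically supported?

For local isostatic compensation: ρ_c h = (ρ_m − ρ_c) r.
h = r (ρ_m − ρ_c) / ρ_c = 11.2 km × (3.247 − 2.889) / 2.889 = 1.39 km.

1.39 km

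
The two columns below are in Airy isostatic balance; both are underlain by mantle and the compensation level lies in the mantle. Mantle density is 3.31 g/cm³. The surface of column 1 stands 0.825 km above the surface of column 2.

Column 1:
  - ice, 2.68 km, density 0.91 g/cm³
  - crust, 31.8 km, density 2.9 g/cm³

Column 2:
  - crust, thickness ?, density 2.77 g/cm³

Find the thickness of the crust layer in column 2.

Take the compensation level at the base of the deeper column (depth z_c below the surface of column 1) and equate Σ ρ_i t_i down to z_c; mantle fills any gap and the z_c terms cancel.
Column 1: 2.68×0.91 + 31.8×2.9 + (z_c − 34.48)×3.31
Column 2: 0.825×0 + x×2.77 + (z_c − 0.825 − 0 − x)×3.31
The z_c×3.31 term appears on both sides and cancels. Collect the known terms of each column as K = Σ(ρt)_known − 3.31 × (depth of known layers): K_1 = 94.6588 − 3.31×34.48 = −19.47; K_2 = 0 − 3.31×(0.825 + 0) = −2.73075.
Balance: K_1 = K_2 − x×(3.31 − 2.77), so x = (K_2 − K_1)/(3.31 − 2.77) = 16.7392/0.54 = 31 km.

31 km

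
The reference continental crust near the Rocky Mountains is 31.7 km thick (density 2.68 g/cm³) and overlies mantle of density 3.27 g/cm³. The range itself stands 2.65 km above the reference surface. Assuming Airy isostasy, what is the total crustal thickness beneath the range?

Root depth r = h ρ_c / (ρ_m − ρ_c) = 2.65 km × 2.68 / 0.59 = 12.04 km.
Total thickness = T + h + r = 31.7 km + 2.65 km + 12.04 km = 46.4 km.

46.4 km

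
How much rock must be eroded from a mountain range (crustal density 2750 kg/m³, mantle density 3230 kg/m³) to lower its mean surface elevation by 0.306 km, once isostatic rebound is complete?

Net drop Δ = e − u = e − e ρ_c/ρ_m = e (ρ_m − ρ_c)/ρ_m.
e = Δ ρ_m/(ρ_m − ρ_c) = 0.306 km × 3230/480 = 2.06 km.

2.06 km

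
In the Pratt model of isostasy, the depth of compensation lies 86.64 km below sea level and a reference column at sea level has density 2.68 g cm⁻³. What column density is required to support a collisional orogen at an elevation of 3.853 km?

Pratt balance: ρ_ref D = ρ (D + h).
ρ = ρ_ref D/(D + h) = 2.68 × 86.64 km/(86.64 km + 3.853 km) = 2.57 g cm⁻³.

2.57 g cm⁻³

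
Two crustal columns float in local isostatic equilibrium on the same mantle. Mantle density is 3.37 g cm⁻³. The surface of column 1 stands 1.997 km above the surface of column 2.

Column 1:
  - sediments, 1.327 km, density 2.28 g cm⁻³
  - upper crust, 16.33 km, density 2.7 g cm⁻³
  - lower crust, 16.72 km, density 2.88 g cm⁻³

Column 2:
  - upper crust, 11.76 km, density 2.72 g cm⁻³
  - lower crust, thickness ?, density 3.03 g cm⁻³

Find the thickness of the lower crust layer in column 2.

Take the compensation level at the base of the deeper column (depth z_c below the surface of column 1) and equate Σ ρ_i t_i down to z_c; mantle fills any gap and the z_c terms cancel.
Column 1: 1.327×2.28 + 16.33×2.7 + 16.72×2.88 + (z_c − 34.377)×3.37
Column 2: 1.997×0 + 11.76×2.72 + x×3.03 + (z_c − 1.997 − 11.76 − x)×3.37
The z_c×3.37 term appears on both sides and cancels. Collect the known terms of each column as K = Σ(ρt)_known − 3.37 × (depth of known layers): K_1 = 95.27016 − 3.37×34.377 = −20.58033; K_2 = 31.9872 − 3.37×(1.997 + 11.76) = −14.37389.
Balance: K_1 = K_2 − x×(3.37 − 3.03), so x = (K_2 − K_1)/(3.37 − 3.03) = 6.20644/0.34 = 18.3 km.

18.3 km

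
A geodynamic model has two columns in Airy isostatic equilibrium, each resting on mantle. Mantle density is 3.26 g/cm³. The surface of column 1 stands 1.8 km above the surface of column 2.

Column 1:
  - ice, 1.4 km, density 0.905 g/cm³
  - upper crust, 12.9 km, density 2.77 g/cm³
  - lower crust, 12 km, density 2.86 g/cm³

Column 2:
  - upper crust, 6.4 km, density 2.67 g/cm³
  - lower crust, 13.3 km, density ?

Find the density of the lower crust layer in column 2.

2.9 g/cm³

Take the compensation level at the base of the deeper column (depth z_c below the surface of column 1) and equate Σ ρ_i t_i down to z_c; mantle fills any gap and the z_c terms cancel.
Column 1: 1.4×0.905 + 12.9×2.77 + 12×2.86 + (z_c − 26.3)×3.26
Column 2: 1.8×0 + 6.4×2.67 + 13.3×ρ + (z_c − 1.8 − 19.7)×3.26
The z_c×3.26 term appears on both sides and cancels. Collect the known terms of each column as K = Σ(ρt)_known − 3.26 × (depth of known layers): K_1 = 71.32 − 3.26×26.3 = −14.418; K_2 = 17.088 − 3.26×(1.8 + 19.7) = −53.002.
Balance: K_1 = K_2 + 13.3×ρ, so ρ = (K_1 − K_2)/13.3 = 38.584/13.3 = 2.9 g/cm³.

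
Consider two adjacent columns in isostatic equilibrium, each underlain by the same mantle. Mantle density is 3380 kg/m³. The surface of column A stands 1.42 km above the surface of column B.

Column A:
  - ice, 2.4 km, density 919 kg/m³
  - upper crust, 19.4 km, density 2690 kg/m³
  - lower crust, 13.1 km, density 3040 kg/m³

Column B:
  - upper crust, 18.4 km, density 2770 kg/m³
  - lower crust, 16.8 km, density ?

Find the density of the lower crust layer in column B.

2920 kg/m³

Take the compensation level at the base of the deeper column (depth z_c below the surface of column A) and equate Σ ρ_i t_i down to z_c; mantle fills any gap and the z_c terms cancel.
Column A: 2.4×919 + 19.4×2690 + 13.1×3040 + (z_c − 34.9)×3380
Column B: 1.42×0 + 18.4×2770 + 16.8×ρ + (z_c − 1.42 − 35.2)×3380
The z_c×3380 term appears on both sides and cancels. Collect the known terms of each column as K = Σ(ρt)_known − 3380 × (depth of known layers): K_A = 94215.6 − 3380×34.9 = −23746.4; K_B = 50968 − 3380×(1.42 + 35.2) = −72807.6.
Balance: K_A = K_B + 16.8×ρ, so ρ = (K_A − K_B)/16.8 = 49061.2/16.8 = 2920 kg/m³.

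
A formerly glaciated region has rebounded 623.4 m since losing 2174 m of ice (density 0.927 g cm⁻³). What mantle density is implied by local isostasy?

3.23 g cm⁻³

ρ_m = ρ_ice t / u = 0.927 × 2174 m/623.4 m = 3.23 g cm⁻³.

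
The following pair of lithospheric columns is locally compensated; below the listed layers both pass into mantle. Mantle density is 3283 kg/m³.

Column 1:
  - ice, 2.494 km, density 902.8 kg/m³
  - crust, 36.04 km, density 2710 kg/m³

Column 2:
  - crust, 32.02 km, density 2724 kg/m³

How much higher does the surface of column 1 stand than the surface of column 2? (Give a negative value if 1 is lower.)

For any compensation level in the mantle, the mantle terms cancel and isostasy reduces to e = (Σt_1 − Σt_2) − (Σ(ρt)_1 − Σ(ρt)_2) / ρ_m.
Σt_1 = 38.534 km; Σt_2 = 32.02 km; Σ(ρt)_1 = 99919.9832; Σ(ρt)_2 = 87222.48 (in km·kg/m³).
e = (38.534 − 32.02) − (99919.9832 − 87222.48) / 3283 = 2.65 km.

2.65 km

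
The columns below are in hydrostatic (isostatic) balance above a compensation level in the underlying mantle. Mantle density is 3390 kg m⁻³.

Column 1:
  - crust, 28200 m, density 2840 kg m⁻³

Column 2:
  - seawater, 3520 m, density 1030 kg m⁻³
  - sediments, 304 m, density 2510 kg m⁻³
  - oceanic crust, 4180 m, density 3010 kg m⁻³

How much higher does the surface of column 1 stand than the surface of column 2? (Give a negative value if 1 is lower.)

1580 m

For any compensation level in the mantle, the mantle terms cancel and isostasy reduces to e = (Σt_1 − Σt_2) − (Σ(ρt)_1 − Σ(ρt)_2) / ρ_m.
Σt_1 = 28200 m; Σt_2 = 8004 m; Σ(ρt)_1 = 80088000; Σ(ρt)_2 = 16970440 (in m·kg m⁻³).
e = (28200 − 8004) − (80088000 − 16970440) / 3390 = 1580 m.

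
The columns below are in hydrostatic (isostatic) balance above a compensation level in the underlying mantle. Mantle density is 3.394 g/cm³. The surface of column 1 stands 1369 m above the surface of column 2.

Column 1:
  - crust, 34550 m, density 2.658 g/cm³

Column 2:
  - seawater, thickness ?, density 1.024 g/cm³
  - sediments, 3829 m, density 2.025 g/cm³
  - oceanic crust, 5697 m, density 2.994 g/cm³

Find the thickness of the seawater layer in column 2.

5600 m

Take the compensation level at the base of the deeper column (depth z_c below the surface of column 1) and equate Σ ρ_i t_i down to z_c; mantle fills any gap and the z_c terms cancel.
Column 1: 34550×2.658 + (z_c − 34550)×3.394
Column 2: 1369×0 + x×1.024 + 3829×2.025 + 5697×2.994 + (z_c − 1369 − 9526 − x)×3.394
The z_c×3.394 term appears on both sides and cancels. Collect the known terms of each column as K = Σ(ρt)_known − 3.394 × (depth of known layers): K_1 = 91833.9 − 3.394×34550 = −25428.8; K_2 = 24810.543 − 3.394×(1369 + 9526) = −12167.087.
Balance: K_1 = K_2 − x×(3.394 − 1.024), so x = (K_2 − K_1)/(3.394 − 1.024) = 13261.7/2.37 = 5600 m.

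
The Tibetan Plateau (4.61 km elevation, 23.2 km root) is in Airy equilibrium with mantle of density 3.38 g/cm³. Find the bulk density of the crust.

2.82 g/cm³

ρ_c h = (ρ_m − ρ_c) r → ρ_c (h + r) = ρ_m r → ρ_c = ρ_m r / (h + r).
ρ_c = 3.38 × 23.2 km / (4.61 km + 23.2 km) = 2.82 g/cm³.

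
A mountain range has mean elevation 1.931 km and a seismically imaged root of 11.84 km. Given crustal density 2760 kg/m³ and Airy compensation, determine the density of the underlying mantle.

Airy balance: ρ_c h = (ρ_m − ρ_c) r → ρ_m = ρ_c (1 + h/r).
ρ_m = 2760 × (1 + 1.931 km/11.84 km) = 3210 kg/m³.

3210 kg/m³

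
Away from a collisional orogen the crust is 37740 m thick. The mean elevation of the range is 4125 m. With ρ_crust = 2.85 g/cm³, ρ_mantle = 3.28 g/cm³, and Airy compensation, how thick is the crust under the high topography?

69200 m

Root depth r = h ρ_c / (ρ_m − ρ_c) = 4125 m × 2.85 / 0.43 = 27340 m.
Total thickness = T + h + r = 37740 m + 4125 m + 27340 m = 69200 m.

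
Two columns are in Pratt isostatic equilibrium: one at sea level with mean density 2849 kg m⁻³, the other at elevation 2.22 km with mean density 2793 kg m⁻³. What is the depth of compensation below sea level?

ρ_ref D = ρ (D + h) → D (ρ_ref − ρ) = ρ h.
D = ρ h/(ρ_ref − ρ) = 2793 × 2.22 km/(2849 − 2793) = 111 km.

111 km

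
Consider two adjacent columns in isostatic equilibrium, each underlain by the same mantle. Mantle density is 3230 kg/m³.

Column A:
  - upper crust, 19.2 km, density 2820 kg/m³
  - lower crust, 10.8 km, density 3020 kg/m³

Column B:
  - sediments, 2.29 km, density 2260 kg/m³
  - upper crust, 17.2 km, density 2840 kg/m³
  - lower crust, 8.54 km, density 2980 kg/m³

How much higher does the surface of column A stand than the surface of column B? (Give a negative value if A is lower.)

For any compensation level in the mantle, the mantle terms cancel and isostasy reduces to e = (Σt_A − Σt_B) − (Σ(ρt)_A − Σ(ρt)_B) / ρ_m.
Σt_A = 30 km; Σt_B = 28.03 km; Σ(ρt)_A = 86760; Σ(ρt)_B = 79472.6 (in km·kg/m³).
e = (30 − 28.03) − (86760 − 79472.6) / 3230 = −0.286 km.

−0.286 km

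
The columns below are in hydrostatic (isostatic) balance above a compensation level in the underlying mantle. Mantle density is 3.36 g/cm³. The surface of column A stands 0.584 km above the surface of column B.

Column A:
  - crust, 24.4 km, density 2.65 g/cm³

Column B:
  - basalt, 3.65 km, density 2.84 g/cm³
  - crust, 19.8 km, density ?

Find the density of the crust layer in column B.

Take the compensation level at the base of the deeper column (depth z_c below the surface of column A) and equate Σ ρ_i t_i down to z_c; mantle fills any gap and the z_c terms cancel.
Column A: 24.4×2.65 + (z_c − 24.4)×3.36
Column B: 0.584×0 + 3.65×2.84 + 19.8×ρ + (z_c − 0.584 − 23.45)×3.36
The z_c×3.36 term appears on both sides and cancels. Collect the known terms of each column as K = Σ(ρt)_known − 3.36 × (depth of known layers): K_A = 64.66 − 3.36×24.4 = −17.324; K_B = 10.366 − 3.36×(0.584 + 23.45) = −70.38824.
Balance: K_A = K_B + 19.8×ρ, so ρ = (K_A − K_B)/19.8 = 53.0642/19.8 = 2.68 g/cm³.

2.68 g/cm³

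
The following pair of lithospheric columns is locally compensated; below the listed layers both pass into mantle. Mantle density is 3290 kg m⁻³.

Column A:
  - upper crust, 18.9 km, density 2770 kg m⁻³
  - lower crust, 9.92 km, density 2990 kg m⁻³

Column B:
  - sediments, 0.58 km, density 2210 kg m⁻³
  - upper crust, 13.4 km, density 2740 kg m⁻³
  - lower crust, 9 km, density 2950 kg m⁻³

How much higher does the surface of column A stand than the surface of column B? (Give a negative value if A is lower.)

0.531 km

For any compensation level in the mantle, the mantle terms cancel and isostasy reduces to e = (Σt_A − Σt_B) − (Σ(ρt)_A − Σ(ρt)_B) / ρ_m.
Σt_A = 28.82 km; Σt_B = 22.98 km; Σ(ρt)_A = 82013.8; Σ(ρt)_B = 64547.8 (in km·kg m⁻³).
e = (28.82 − 22.98) − (82013.8 − 64547.8) / 3290 = 0.531 km.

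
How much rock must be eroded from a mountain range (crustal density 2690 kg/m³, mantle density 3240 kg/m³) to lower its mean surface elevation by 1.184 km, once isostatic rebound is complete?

Net drop Δ = e − u = e − e ρ_c/ρ_m = e (ρ_m − ρ_c)/ρ_m.
e = Δ ρ_m/(ρ_m − ρ_c) = 1.184 km × 3240/550 = 6.97 km.

6.97 km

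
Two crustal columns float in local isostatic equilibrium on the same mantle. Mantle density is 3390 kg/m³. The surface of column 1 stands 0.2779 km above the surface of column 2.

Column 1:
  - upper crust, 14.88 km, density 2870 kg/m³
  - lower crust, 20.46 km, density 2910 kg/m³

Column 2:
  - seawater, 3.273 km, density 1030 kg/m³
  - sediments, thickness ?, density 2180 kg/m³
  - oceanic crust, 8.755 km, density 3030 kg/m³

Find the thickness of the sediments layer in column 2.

4.74 km

Take the compensation level at the base of the deeper column (depth z_c below the surface of column 1) and equate Σ ρ_i t_i down to z_c; mantle fills any gap and the z_c terms cancel.
Column 1: 14.88×2870 + 20.46×2910 + (z_c − 35.34)×3390
Column 2: 0.2779×0 + 3.273×1030 + x×2180 + 8.755×3030 + (z_c − 0.2779 − 12.028 − x)×3390
The z_c×3390 term appears on both sides and cancels. Collect the known terms of each column as K = Σ(ρt)_known − 3390 × (depth of known layers): K_1 = 102244.2 − 3390×35.34 = −17558.4; K_2 = 29898.84 − 3390×(0.2779 + 12.028) = −11818.161.
Balance: K_1 = K_2 − x×(3390 − 2180), so x = (K_2 − K_1)/(3390 − 2180) = 5740.24/1210 = 4.74 km.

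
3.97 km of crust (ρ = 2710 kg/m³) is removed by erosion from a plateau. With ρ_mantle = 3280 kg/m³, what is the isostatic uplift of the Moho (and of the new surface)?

3.28 km

Unloading: uplift u = e ρ_c/ρ_m = 3.97 km × 2710/3280 = 3.28 km.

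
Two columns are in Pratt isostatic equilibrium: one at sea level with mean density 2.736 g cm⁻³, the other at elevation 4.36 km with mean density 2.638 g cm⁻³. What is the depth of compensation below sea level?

117 km

ρ_ref D = ρ (D + h) → D (ρ_ref − ρ) = ρ h.
D = ρ h/(ρ_ref − ρ) = 2.638 × 4.36 km/(2.736 − 2.638) = 117 km.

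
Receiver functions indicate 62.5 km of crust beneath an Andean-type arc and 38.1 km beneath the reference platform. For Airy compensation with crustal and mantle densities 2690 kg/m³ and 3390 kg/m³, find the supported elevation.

Excess crust Δ = 62.5 km − 38.1 km = 24.4 km, split between elevation h and root r with h + r = Δ.
Airy balance ρ_c h = (ρ_m − ρ_c) r gives r = h ρ_c/(ρ_m − ρ_c), so h (1 + ρ_c/(ρ_m − ρ_c)) = Δ, i.e. h = Δ (ρ_m − ρ_c)/ρ_m.
h = 24.4 km × 700/3390 = 5.04 km.

5.04 km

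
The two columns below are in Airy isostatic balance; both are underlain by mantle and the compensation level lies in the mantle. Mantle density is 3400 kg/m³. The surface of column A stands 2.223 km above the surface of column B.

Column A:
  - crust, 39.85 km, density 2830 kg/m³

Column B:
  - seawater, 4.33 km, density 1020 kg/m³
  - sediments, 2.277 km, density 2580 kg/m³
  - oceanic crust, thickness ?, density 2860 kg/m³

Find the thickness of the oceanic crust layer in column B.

5.53 km

Take the compensation level at the base of the deeper column (depth z_c below the surface of column A) and equate Σ ρ_i t_i down to z_c; mantle fills any gap and the z_c terms cancel.
Column A: 39.85×2830 + (z_c − 39.85)×3400
Column B: 2.223×0 + 4.33×1020 + 2.277×2580 + x×2860 + (z_c − 2.223 − 6.607 − x)×3400
The z_c×3400 term appears on both sides and cancels. Collect the known terms of each column as K = Σ(ρt)_known − 3400 × (depth of known layers): K_A = 112775.5 − 3400×39.85 = −22714.5; K_B = 10291.26 − 3400×(2.223 + 6.607) = −19730.74.
Balance: K_A = K_B − x×(3400 − 2860), so x = (K_B − K_A)/(3400 − 2860) = 2983.76/540 = 5.53 km.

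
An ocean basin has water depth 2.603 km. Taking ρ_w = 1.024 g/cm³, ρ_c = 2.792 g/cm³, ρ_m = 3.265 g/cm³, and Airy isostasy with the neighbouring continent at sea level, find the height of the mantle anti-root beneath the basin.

For local isostatic compensation: replacing crust with seawater at the top is compensated by replacing crust with mantle at the base: d (ρ_c − ρ_w) = a (ρ_m − ρ_c).
a = d (ρ_c − ρ_w)/(ρ_m − ρ_c) = 2.603 km × 1.768/0.473 = 9.73 km.

9.73 km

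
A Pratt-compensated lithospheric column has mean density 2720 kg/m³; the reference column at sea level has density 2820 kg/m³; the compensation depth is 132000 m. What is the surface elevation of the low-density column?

ρ_ref D = ρ (D + h) → h = D (ρ_ref − ρ)/ρ.
h = 132000 m × (2820 − 2720)/2720 = 4850 m.

4850 m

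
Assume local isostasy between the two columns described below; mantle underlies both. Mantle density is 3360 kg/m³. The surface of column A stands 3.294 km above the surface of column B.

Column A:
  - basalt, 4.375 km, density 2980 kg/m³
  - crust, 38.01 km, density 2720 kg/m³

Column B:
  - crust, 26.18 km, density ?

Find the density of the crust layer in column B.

2790 kg/m³

Take the compensation level at the base of the deeper column (depth z_c below the surface of column A) and equate Σ ρ_i t_i down to z_c; mantle fills any gap and the z_c terms cancel.
Column A: 4.375×2980 + 38.01×2720 + (z_c − 42.385)×3360
Column B: 3.294×0 + 26.18×ρ + (z_c − 3.294 − 26.18)×3360
The z_c×3360 term appears on both sides and cancels. Collect the known terms of each column as K = Σ(ρt)_known − 3360 × (depth of known layers): K_A = 116424.7 − 3360×42.385 = −25988.9; K_B = 0 − 3360×(3.294 + 26.18) = −99032.64.
Balance: K_A = K_B + 26.18×ρ, so ρ = (K_A − K_B)/26.18 = 73043.7/26.18 = 2790 kg/m³.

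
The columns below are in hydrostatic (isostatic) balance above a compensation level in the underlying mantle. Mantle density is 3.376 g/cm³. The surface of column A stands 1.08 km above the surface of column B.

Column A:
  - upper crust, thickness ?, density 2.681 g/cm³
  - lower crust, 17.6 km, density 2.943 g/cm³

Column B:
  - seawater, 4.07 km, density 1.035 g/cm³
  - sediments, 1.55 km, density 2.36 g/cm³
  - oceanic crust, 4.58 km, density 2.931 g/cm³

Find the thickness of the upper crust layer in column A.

Take the compensation level at the base of the deeper column (depth z_c below the surface of column A) and equate Σ ρ_i t_i down to z_c; mantle fills any gap and the z_c terms cancel.
Column A: x×2.681 + 17.6×2.943 + (z_c − 17.6 − x)×3.376
Column B: 1.08×0 + 4.07×1.035 + 1.55×2.36 + 4.58×2.931 + (z_c − 1.08 − 10.2)×3.376
The z_c×3.376 term appears on both sides and cancels. Collect the known terms of each column as K = Σ(ρt)_known − 3.376 × (depth of known layers): K_A = 51.7968 − 3.376×17.6 = −7.6208; K_B = 21.29443 − 3.376×(1.08 + 10.2) = −16.78685.
Balance: K_A − x×(3.376 − 2.681) = K_B, so x = (K_A − K_B)/(3.376 − 2.681) = 9.16605/0.695 = 13.2 km.

13.2 km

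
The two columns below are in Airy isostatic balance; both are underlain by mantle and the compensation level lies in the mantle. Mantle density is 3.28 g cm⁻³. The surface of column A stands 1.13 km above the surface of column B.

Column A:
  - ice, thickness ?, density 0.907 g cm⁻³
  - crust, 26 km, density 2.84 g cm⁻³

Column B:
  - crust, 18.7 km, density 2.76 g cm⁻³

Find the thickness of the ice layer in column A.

Take the compensation level at the base of the deeper column (depth z_c below the surface of column A) and equate Σ ρ_i t_i down to z_c; mantle fills any gap and the z_c terms cancel.
Column A: x×0.907 + 26×2.84 + (z_c − 26 − x)×3.28
Column B: 1.13×0 + 18.7×2.76 + (z_c − 1.13 − 18.7)×3.28
The z_c×3.28 term appears on both sides and cancels. Collect the known terms of each column as K = Σ(ρt)_known − 3.28 × (depth of known layers): K_A = 73.84 − 3.28×26 = −11.44; K_B = 51.612 − 3.28×(1.13 + 18.7) = −13.4304.
Balance: K_A − x×(3.28 − 0.907) = K_B, so x = (K_A − K_B)/(3.28 − 0.907) = 1.9904/2.373 = 0.839 km.

0.839 km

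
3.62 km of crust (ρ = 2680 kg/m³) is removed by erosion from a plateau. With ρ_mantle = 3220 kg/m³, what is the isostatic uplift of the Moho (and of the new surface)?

3.01 km

Unloading: uplift u = e ρ_c/ρ_m = 3.62 km × 2680/3220 = 3.01 km.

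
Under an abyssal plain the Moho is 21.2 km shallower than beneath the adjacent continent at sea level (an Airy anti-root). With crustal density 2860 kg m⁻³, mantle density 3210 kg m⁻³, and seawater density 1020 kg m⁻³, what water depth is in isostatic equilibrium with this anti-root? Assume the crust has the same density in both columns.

Replacing a thickness d of crust by seawater at the top must be balanced by replacing crust with mantle at the base: d (ρ_c − ρ_w) = a (ρ_m − ρ_c).
d = a (ρ_m − ρ_c)/(ρ_c − ρ_w) = 21.2 km × 350/1840 = 4.03 km.

4.03 km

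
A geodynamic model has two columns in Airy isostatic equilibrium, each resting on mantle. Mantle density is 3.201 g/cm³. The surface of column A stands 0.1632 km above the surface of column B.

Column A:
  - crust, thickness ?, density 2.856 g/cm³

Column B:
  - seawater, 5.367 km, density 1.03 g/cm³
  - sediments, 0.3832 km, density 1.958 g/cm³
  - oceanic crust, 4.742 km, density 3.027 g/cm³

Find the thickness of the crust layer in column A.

39.1 km

Take the compensation level at the base of the deeper column (depth z_c below the surface of column A) and equate Σ ρ_i t_i down to z_c; mantle fills any gap and the z_c terms cancel.
Column A: x×2.856 + (z_c − 0 − x)×3.201
Column B: 0.1632×0 + 5.367×1.03 + 0.3832×1.958 + 4.742×3.027 + (z_c − 0.1632 − 10.4922)×3.201
The z_c×3.201 term appears on both sides and cancels. Collect the known terms of each column as K = Σ(ρt)_known − 3.201 × (depth of known layers): K_A = 0 − 3.201×0 = 0; K_B = 20.6323496 − 3.201×(0.1632 + 10.4922) = −13.4755858.
Balance: K_A − x×(3.201 − 2.856) = K_B, so x = (K_A − K_B)/(3.201 − 2.856) = 13.4756/0.345 = 39.1 km.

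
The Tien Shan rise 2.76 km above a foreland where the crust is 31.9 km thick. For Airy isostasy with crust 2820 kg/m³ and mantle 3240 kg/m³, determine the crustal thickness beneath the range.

53.2 km

Root depth r = h ρ_c / (ρ_m − ρ_c) = 2.76 km × 2820 / 420 = 18.53 km.
Total thickness = T + h + r = 31.9 km + 2.76 km + 18.53 km = 53.2 km.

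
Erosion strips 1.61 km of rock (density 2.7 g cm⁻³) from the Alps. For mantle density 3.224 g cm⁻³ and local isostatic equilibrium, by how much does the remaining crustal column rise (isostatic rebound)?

1.35 km

Unloading: uplift u = e ρ_c/ρ_m = 1.61 km × 2.7/3.224 = 1.35 km.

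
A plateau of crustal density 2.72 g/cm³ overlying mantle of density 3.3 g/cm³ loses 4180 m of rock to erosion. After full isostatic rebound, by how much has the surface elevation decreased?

735 m

Rebound u = e ρ_c/ρ_m = 4180 m × 2.72/3.3 = 3445 m.
Net surface drop = e − u = 4180 m − 3445 m = e (ρ_m − ρ_c)/ρ_m = 735 m.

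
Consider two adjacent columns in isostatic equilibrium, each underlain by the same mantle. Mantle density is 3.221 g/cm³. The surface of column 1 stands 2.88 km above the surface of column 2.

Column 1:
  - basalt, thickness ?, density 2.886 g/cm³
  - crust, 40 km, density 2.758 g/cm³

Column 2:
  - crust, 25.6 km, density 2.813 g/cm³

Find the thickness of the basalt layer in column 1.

Take the compensation level at the base of the deeper column (depth z_c below the surface of column 1) and equate Σ ρ_i t_i down to z_c; mantle fills any gap and the z_c terms cancel.
Column 1: x×2.886 + 40×2.758 + (z_c − 40 − x)×3.221
Column 2: 2.88×0 + 25.6×2.813 + (z_c − 2.88 − 25.6)×3.221
The z_c×3.221 term appears on both sides and cancels. Collect the known terms of each column as K = Σ(ρt)_known − 3.221 × (depth of known layers): K_1 = 110.32 − 3.221×40 = −18.52; K_2 = 72.0128 − 3.221×(2.88 + 25.6) = −19.72128.
Balance: K_1 − x×(3.221 − 2.886) = K_2, so x = (K_1 − K_2)/(3.221 − 2.886) = 1.20128/0.335 = 3.59 km.

3.59 km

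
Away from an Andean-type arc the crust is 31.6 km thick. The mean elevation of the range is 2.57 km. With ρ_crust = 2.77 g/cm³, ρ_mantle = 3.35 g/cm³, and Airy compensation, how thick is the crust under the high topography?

Root depth r = h ρ_c / (ρ_m − ρ_c) = 2.57 km × 2.77 / 0.58 = 12.27 km.
Total thickness = T + h + r = 31.6 km + 2.57 km + 12.27 km = 46.4 km.

46.4 km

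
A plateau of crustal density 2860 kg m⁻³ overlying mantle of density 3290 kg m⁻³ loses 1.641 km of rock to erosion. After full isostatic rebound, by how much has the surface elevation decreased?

0.214 km

Rebound u = e ρ_c/ρ_m = 1.641 km × 2860/3290 = 1.427 km.
Net surface drop = e − u = 1.641 km − 1.427 km = e (ρ_m − ρ_c)/ρ_m = 0.214 km.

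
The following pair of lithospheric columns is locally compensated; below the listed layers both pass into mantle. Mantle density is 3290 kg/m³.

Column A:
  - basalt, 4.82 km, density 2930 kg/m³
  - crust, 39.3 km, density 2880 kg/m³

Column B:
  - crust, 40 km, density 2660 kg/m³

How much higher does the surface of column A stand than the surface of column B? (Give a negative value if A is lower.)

For any compensation level in the mantle, the mantle terms cancel and isostasy reduces to e = (Σt_A − Σt_B) − (Σ(ρt)_A − Σ(ρt)_B) / ρ_m.
Σt_A = 44.12 km; Σt_B = 40 km; Σ(ρt)_A = 127306.6; Σ(ρt)_B = 106400 (in km·kg/m³).
e = (44.12 − 40) − (127306.6 − 106400) / 3290 = −2.23 km.

−2.23 km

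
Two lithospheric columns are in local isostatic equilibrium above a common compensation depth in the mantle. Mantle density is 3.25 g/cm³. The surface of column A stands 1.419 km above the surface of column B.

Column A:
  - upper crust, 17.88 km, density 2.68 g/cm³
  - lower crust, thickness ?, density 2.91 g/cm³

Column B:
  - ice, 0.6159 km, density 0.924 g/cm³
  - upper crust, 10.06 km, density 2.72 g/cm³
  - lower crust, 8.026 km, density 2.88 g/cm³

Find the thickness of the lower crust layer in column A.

12.2 km

Take the compensation level at the base of the deeper column (depth z_c below the surface of column A) and equate Σ ρ_i t_i down to z_c; mantle fills any gap and the z_c terms cancel.
Column A: 17.88×2.68 + x×2.91 + (z_c − 17.88 − x)×3.25
Column B: 1.419×0 + 0.6159×0.924 + 10.06×2.72 + 8.026×2.88 + (z_c − 1.419 − 18.7019)×3.25
The z_c×3.25 term appears on both sides and cancels. Collect the known terms of each column as K = Σ(ρt)_known − 3.25 × (depth of known layers): K_A = 47.9184 − 3.25×17.88 = −10.1916; K_B = 51.0471716 − 3.25×(1.419 + 18.7019) = −14.3457534.
Balance: K_A − x×(3.25 − 2.91) = K_B, so x = (K_A − K_B)/(3.25 − 2.91) = 4.15415/0.34 = 12.2 km.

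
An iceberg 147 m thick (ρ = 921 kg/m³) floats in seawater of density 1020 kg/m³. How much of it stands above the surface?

Floating equilibrium: submerged depth d = t ρ_obj/ρ_fluid = 147 m × 921/1020 = 132.7 m.
Freeboard = t − d = 147 m − 132.7 m = 14.3 m.

14.3 m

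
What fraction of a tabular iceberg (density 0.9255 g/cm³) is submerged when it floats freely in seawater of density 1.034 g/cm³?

89.5%

Submerged fraction = ρ_obj/ρ_fluid = 0.9255/1.034 = 89.5%.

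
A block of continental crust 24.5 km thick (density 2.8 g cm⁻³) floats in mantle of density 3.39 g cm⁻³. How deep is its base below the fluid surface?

Draft d = t ρ_obj/ρ_fluid = 24.5 km × 2.8/3.39 = 20.2 km.

20.2 km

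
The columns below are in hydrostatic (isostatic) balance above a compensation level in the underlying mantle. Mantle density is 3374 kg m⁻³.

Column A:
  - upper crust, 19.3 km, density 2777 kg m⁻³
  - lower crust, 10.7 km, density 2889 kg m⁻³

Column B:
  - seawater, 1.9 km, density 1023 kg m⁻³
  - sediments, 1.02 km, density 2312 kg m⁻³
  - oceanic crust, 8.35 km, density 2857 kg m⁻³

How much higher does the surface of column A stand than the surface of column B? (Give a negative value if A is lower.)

For any compensation level in the mantle, the mantle terms cancel and isostasy reduces to e = (Σt_A − Σt_B) − (Σ(ρt)_A − Σ(ρt)_B) / ρ_m.
Σt_A = 30 km; Σt_B = 11.27 km; Σ(ρt)_A = 84508.4; Σ(ρt)_B = 28157.89 (in km·kg m⁻³).
e = (30 − 11.27) − (84508.4 − 28157.89) / 3374 = 2.03 km.

2.03 km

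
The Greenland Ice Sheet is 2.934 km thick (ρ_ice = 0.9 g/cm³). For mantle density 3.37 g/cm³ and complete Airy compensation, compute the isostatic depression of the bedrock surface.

Equating mass per unit area of the two columns: the ice load ρ_ice t is balanced by mantle displaced below, ρ_m s.
s = t ρ_ice / ρ_m = 2.934 km × 0.9/3.37 = 0.784 km.

0.784 km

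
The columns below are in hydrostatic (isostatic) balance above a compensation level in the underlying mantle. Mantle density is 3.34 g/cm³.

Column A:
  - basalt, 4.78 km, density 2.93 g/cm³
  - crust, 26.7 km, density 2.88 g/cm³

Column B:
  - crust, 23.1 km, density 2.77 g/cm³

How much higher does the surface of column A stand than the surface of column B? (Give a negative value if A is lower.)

0.322 km

For any compensation level in the mantle, the mantle terms cancel and isostasy reduces to e = (Σt_A − Σt_B) − (Σ(ρt)_A − Σ(ρt)_B) / ρ_m.
Σt_A = 31.48 km; Σt_B = 23.1 km; Σ(ρt)_A = 90.9014; Σ(ρt)_B = 63.987 (in km·g/cm³).
e = (31.48 − 23.1) − (90.9014 − 63.987) / 3.34 = 0.322 km.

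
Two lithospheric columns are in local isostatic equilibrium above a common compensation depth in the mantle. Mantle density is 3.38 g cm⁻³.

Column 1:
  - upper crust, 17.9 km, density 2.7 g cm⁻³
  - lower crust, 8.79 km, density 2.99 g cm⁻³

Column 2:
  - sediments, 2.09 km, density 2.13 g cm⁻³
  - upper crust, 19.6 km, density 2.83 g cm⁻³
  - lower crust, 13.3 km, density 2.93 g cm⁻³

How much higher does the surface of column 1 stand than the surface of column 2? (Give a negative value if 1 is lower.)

−1.12 km

For any compensation level in the mantle, the mantle terms cancel and isostasy reduces to e = (Σt_1 − Σt_2) − (Σ(ρt)_1 − Σ(ρt)_2) / ρ_m.
Σt_1 = 26.69 km; Σt_2 = 34.99 km; Σ(ρt)_1 = 74.6121; Σ(ρt)_2 = 98.8887 (in km·g cm⁻³).
e = (26.69 − 34.99) − (74.6121 − 98.8887) / 3.38 = −1.12 km.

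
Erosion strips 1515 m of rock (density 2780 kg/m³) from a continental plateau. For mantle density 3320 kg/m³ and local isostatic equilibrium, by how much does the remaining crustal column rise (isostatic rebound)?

Unloading: uplift u = e ρ_c/ρ_m = 1515 m × 2780/3320 = 1270 m.

1270 m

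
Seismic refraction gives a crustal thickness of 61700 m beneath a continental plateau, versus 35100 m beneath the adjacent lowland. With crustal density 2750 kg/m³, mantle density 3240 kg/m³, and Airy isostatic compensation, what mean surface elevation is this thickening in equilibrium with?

4020 m

Excess crust Δ = 61700 m − 35100 m = 26600 m, split between elevation h and root r with h + r = Δ.
Airy balance ρ_c h = (ρ_m − ρ_c) r gives r = h ρ_c/(ρ_m − ρ_c), so h (1 + ρ_c/(ρ_m − ρ_c)) = Δ, i.e. h = Δ (ρ_m − ρ_c)/ρ_m.
h = 26600 m × 490/3240 = 4020 m.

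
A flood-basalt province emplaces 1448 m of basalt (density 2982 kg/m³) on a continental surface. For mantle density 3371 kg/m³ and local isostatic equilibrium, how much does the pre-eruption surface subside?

Subaerial loading: s = t ρ_load / ρ_m.
s = 1448 m × 2982/3371 = 1280 m.

1280 m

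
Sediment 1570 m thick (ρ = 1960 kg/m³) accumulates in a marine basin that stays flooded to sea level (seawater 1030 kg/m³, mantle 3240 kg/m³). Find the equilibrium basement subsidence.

Submarine loading: the sediment displaces seawater, and the subsidence is in turn flooded, so s (ρ_m − ρ_w) = t (ρ_sed − ρ_w).
s = 1570 m × (1960 − 1030) / (3240 − 1030) = 661 m.

661 m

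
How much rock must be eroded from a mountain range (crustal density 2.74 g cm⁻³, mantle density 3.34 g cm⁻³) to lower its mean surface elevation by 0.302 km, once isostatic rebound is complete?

Net drop Δ = e − u = e − e ρ_c/ρ_m = e (ρ_m − ρ_c)/ρ_m.
e = Δ ρ_m/(ρ_m − ρ_c) = 0.302 km × 3.34/0.6 = 1.68 km.

1.68 km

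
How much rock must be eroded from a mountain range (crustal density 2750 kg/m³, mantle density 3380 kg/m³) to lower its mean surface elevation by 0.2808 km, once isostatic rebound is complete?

1.51 km

Net drop Δ = e − u = e − e ρ_c/ρ_m = e (ρ_m − ρ_c)/ρ_m.
e = Δ ρ_m/(ρ_m − ρ_c) = 0.2808 km × 3380/630 = 1.51 km.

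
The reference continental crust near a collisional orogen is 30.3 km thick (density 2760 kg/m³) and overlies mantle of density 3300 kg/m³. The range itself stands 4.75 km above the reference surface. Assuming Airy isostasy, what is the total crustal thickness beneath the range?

Root depth r = h ρ_c / (ρ_m − ρ_c) = 4.75 km × 2760 / 540 = 24.28 km.
Total thickness = T + h + r = 30.3 km + 4.75 km + 24.28 km = 59.3 km.

59.3 km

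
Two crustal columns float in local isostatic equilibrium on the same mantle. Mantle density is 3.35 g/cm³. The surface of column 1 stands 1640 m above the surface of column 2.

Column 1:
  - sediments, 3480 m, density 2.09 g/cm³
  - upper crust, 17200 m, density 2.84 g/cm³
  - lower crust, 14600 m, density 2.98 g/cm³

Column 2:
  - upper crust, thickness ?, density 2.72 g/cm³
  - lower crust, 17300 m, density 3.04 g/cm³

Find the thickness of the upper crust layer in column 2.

Take the compensation level at the base of the deeper column (depth z_c below the surface of column 1) and equate Σ ρ_i t_i down to z_c; mantle fills any gap and the z_c terms cancel.
Column 1: 3480×2.09 + 17200×2.84 + 14600×2.98 + (z_c − 35280)×3.35
Column 2: 1640×0 + x×2.72 + 17300×3.04 + (z_c − 1640 − 17300 − x)×3.35
The z_c×3.35 term appears on both sides and cancels. Collect the known terms of each column as K = Σ(ρt)_known − 3.35 × (depth of known layers): K_1 = 99629.2 − 3.35×35280 = −18558.8; K_2 = 52592 − 3.35×(1640 + 17300) = −10857.
Balance: K_1 = K_2 − x×(3.35 − 2.72), so x = (K_2 − K_1)/(3.35 − 2.72) = 7701.8/0.63 = 12200 m.

12200 m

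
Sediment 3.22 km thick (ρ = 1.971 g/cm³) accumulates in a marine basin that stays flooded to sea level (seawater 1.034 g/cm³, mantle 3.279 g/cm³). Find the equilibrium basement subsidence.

Submarine loading: the sediment displaces seawater, and the subsidence is in turn flooded, so s (ρ_m − ρ_w) = t (ρ_sed − ρ_w).
s = 3.22 km × (1.971 − 1.034) / (3.279 − 1.034) = 1.34 km.

1.34 km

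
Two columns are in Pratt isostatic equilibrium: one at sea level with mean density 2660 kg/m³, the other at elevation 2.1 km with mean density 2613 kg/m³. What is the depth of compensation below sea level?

117 km

ρ_ref D = ρ (D + h) → D (ρ_ref − ρ) = ρ h.
D = ρ h/(ρ_ref − ρ) = 2613 × 2.1 km/(2660 − 2613) = 117 km.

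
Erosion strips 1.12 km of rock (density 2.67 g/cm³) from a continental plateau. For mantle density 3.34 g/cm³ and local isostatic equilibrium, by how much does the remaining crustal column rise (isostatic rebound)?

0.895 km

Unloading: uplift u = e ρ_c/ρ_m = 1.12 km × 2.67/3.34 = 0.895 km.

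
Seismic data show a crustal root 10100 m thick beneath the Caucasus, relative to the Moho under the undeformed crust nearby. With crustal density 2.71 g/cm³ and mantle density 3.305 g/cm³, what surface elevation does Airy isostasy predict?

2220 m

Isostatic balance requires: ρ_c h = (ρ_m − ρ_c) r.
h = r (ρ_m − ρ_c) / ρ_c = 10100 m × (3.305 − 2.71) / 2.71 = 2220 m.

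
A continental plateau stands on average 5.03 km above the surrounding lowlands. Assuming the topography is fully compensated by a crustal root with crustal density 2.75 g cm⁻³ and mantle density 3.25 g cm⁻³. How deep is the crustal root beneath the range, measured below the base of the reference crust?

27.7 km

Isostatic balance requires: the weight of the topography is balanced by the buoyancy of the root, ρ_c h = (ρ_m − ρ_c) r.
r = h · ρ_c / (ρ_m − ρ_c) = 5.03 km × 2.75 / (3.25 − 2.75) = 27.7 km.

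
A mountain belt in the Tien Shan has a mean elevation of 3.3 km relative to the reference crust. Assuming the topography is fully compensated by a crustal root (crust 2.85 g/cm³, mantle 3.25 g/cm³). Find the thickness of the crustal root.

23.5 km

Balancing pressure at the compensation depth: the weight of the topography is balanced by the buoyancy of the root, ρ_c h = (ρ_m − ρ_c) r.
r = h · ρ_c / (ρ_m − ρ_c) = 3.3 km × 2.85 / (3.25 − 2.85) = 23.5 km.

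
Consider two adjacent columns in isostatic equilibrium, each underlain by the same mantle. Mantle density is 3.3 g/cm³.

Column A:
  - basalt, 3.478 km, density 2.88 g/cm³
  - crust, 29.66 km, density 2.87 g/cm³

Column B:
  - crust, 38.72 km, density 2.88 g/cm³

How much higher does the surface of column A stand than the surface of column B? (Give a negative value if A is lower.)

−0.621 km

For any compensation level in the mantle, the mantle terms cancel and isostasy reduces to e = (Σt_A − Σt_B) − (Σ(ρt)_A − Σ(ρt)_B) / ρ_m.
Σt_A = 33.138 km; Σt_B = 38.72 km; Σ(ρt)_A = 95.14084; Σ(ρt)_B = 111.5136 (in km·g/cm³).
e = (33.138 − 38.72) − (95.14084 − 111.5136) / 3.3 = −0.621 km.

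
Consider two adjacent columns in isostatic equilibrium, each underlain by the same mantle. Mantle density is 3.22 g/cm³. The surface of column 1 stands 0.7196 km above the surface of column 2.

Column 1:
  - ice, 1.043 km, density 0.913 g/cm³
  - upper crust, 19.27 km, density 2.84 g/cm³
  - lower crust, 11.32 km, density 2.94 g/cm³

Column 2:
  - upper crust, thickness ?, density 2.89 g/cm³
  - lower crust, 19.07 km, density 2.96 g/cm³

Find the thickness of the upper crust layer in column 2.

Take the compensation level at the base of the deeper column (depth z_c below the surface of column 1) and equate Σ ρ_i t_i down to z_c; mantle fills any gap and the z_c terms cancel.
Column 1: 1.043×0.913 + 19.27×2.84 + 11.32×2.94 + (z_c − 31.633)×3.22
Column 2: 0.7196×0 + x×2.89 + 19.07×2.96 + (z_c − 0.7196 − 19.07 − x)×3.22
The z_c×3.22 term appears on both sides and cancels. Collect the known terms of each column as K = Σ(ρt)_known − 3.22 × (depth of known layers): K_1 = 88.959859 − 3.22×31.633 = −12.898401; K_2 = 56.4472 − 3.22×(0.7196 + 19.07) = −7.275312.
Balance: K_1 = K_2 − x×(3.22 − 2.89), so x = (K_2 − K_1)/(3.22 − 2.89) = 5.62309/0.33 = 17 km.

17 km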